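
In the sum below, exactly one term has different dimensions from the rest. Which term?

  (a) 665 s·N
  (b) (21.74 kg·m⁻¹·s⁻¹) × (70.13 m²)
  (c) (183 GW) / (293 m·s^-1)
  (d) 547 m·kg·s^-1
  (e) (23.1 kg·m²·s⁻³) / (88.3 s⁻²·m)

(c)

In SI base units:
  (a) N·s = kg·m·s⁻²·s = kg·m·s⁻¹
  (b) [kg·m⁻¹·s⁻¹] · [m²] = kg·m·s⁻¹
  (c) [kg·m²·s⁻³] / [m·s⁻¹] = kg·m·s⁻²
  (d) kg·m·s⁻¹
  (e) [kg·m²·s⁻³] / [m·s⁻²] = kg·m·s⁻¹
All reduce to kg·m·s⁻¹ except (c), which is kg·m·s⁻².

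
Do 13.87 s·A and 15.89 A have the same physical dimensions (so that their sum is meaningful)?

Expand each in SI base units:
  13.87 s·A:  A·s = s·A
  15.89 A:  A
s·A ≠ A, so they cannot be added.

No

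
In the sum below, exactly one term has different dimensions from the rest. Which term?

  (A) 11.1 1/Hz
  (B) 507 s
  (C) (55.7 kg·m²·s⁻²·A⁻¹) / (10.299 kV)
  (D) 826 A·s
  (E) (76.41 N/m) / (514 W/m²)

(D)

Expand each in SI base units:
  (A) Hz⁻¹ = (s⁻¹)⁻¹ = s
  (B) s
  (C) [kg·m²·s⁻²·A⁻¹] / [kg·m²·s⁻³·A⁻¹] = s
  (D) A·s = s·A
  (E) [kg·s⁻²] / [kg·s⁻³] = s
All reduce to s except (D), which is s·A.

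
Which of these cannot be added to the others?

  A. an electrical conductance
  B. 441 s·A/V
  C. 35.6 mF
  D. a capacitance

A.

In SI base units:
  A. [electrical conductance] = kg⁻¹·m⁻²·s³·A²
  B. A·s·V⁻¹ = A·s·(J·C⁻¹)⁻¹ = kg⁻¹·m⁻²·s⁴·A²
  C. F = C·V⁻¹ = kg⁻¹·m⁻²·s⁴·A²
  D. [capacitance] = kg⁻¹·m⁻²·s⁴·A²
All reduce to kg⁻¹·m⁻²·s⁴·A² except A., which is kg⁻¹·m⁻²·s³·A².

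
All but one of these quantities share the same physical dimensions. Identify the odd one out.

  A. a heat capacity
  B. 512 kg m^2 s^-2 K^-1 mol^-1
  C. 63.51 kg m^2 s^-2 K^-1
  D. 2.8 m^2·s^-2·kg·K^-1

Dimensions:
  A. [heat capacity] = kg·m²·s⁻²·K⁻¹
  B. kg·m²·s⁻²·K⁻¹·mol⁻¹
  C. kg·m²·s⁻²·K⁻¹
  D. kg·m²·s⁻²·K⁻¹
All reduce to kg·m²·s⁻²·K⁻¹ except B., which is kg·m²·s⁻²·K⁻¹·mol⁻¹.

B.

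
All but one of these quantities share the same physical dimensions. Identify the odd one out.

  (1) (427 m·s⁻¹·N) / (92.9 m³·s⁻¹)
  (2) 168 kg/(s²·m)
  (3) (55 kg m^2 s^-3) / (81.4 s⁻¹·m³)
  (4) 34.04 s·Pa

Reduce each to base SI dimensions:
  (1) [kg·m²·s⁻³] / [m³·s⁻¹] = kg·m⁻¹·s⁻²
  (2) kg·m⁻¹·s⁻²
  (3) [kg·m²·s⁻³] / [m³·s⁻¹] = kg·m⁻¹·s⁻²
  (4) Pa·s = N·m⁻²·s = kg·m⁻¹·s⁻¹
All reduce to kg·m⁻¹·s⁻² except (4), which is kg·m⁻¹·s⁻¹.

(4)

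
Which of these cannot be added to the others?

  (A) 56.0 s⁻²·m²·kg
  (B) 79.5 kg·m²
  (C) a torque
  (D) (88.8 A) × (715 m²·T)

Expand each in SI base units:
  (A) kg·m²·s⁻²
  (B) kg·m²
  (C) [torque] = kg·m²·s⁻²
  (D) [A] · [kg·m²·s⁻²·A⁻¹] = kg·m²·s⁻²
All reduce to kg·m²·s⁻² except (B), which is kg·m².

(B)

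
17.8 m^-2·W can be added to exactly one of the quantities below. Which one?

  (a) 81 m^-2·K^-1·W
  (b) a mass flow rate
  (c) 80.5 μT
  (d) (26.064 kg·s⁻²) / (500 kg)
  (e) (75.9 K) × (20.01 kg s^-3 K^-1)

(e)

Reference: W·m⁻² = J·s⁻¹·m⁻² = kg·s⁻³.
Each option:
  (a) W·m⁻²·K⁻¹ = J·s⁻¹·m⁻²·K⁻¹ = kg·s⁻³·K⁻¹
  (b) [mass flow rate] = kg·s⁻¹
  (c) T = Wb·m⁻² = kg·s⁻²·A⁻¹
  (d) [kg·s⁻²] / [kg] = s⁻²
  (e) [K] · [kg·s⁻³·K⁻¹] = kg·s⁻³  ← same
Only (e) matches kg·s⁻³.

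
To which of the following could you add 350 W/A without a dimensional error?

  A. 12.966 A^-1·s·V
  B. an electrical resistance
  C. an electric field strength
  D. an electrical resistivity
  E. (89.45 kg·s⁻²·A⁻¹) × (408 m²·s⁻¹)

E.

Reference: W·A⁻¹ = J·s⁻¹·A⁻¹ = kg·m²·s⁻³·A⁻¹.
Each option:
  A. V·s·A⁻¹ = J·C⁻¹·s·A⁻¹ = kg·m²·s⁻²·A⁻²
  B. [electrical resistance] = kg·m²·s⁻³·A⁻²
  C. [electric field strength] = kg·m·s⁻³·A⁻¹
  D. [electrical resistivity] = kg·m³·s⁻³·A⁻²
  E. [kg·s⁻²·A⁻¹] · [m²·s⁻¹] = kg·m²·s⁻³·A⁻¹  ← same
Only E. matches kg·m²·s⁻³·A⁻¹.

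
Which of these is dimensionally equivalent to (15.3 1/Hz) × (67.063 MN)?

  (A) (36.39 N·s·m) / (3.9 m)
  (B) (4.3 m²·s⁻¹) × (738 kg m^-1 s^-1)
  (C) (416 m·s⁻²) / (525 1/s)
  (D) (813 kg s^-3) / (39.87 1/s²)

Reference: [s] · [kg·m·s⁻²] = kg·m·s⁻¹.
Each option:
  (A) [kg·m²·s⁻¹] / [m] = kg·m·s⁻¹  ← same
  (B) [m²·s⁻¹] · [kg·m⁻¹·s⁻¹] = kg·m·s⁻²
  (C) [m·s⁻²] / [s⁻¹] = m·s⁻¹
  (D) [kg·s⁻³] / [s⁻²] = kg·s⁻¹
Only (A) matches kg·m·s⁻¹.

(A)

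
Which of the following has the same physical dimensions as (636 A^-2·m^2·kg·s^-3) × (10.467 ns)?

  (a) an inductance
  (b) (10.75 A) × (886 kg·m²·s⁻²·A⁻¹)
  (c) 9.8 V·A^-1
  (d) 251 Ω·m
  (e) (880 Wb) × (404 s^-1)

Reference: [kg·m²·s⁻³·A⁻²] · [s] = kg·m²·s⁻²·A⁻².
Each option:
  (a) [inductance] = kg·m²·s⁻²·A⁻²  ← same
  (b) [A] · [kg·m²·s⁻²·A⁻¹] = kg·m²·s⁻²
  (c) V·A⁻¹ = J·C⁻¹·A⁻¹ = kg·m²·s⁻³·A⁻²
  (d) Ω·m = V·A⁻¹·m = kg·m³·s⁻³·A⁻²
  (e) [kg·m²·s⁻²·A⁻¹] · [s⁻¹] = kg·m²·s⁻³·A⁻¹
Only (a) matches kg·m²·s⁻²·A⁻².

(a)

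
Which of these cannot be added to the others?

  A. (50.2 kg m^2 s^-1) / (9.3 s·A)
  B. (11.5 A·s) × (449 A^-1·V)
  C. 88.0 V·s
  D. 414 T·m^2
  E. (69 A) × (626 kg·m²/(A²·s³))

In SI base units:
  A. [kg·m²·s⁻¹] / [s·A] = kg·m²·s⁻²·A⁻¹
  B. [s·A] · [kg·m²·s⁻³·A⁻²] = kg·m²·s⁻²·A⁻¹
  C. V·s = J·C⁻¹·s = kg·m²·s⁻²·A⁻¹
  D. T·m² = Wb·m⁻²·m² = kg·m²·s⁻²·A⁻¹
  E. [A] · [kg·m²·s⁻³·A⁻²] = kg·m²·s⁻³·A⁻¹
All reduce to kg·m²·s⁻²·A⁻¹ except E., which is kg·m²·s⁻³·A⁻¹.

E.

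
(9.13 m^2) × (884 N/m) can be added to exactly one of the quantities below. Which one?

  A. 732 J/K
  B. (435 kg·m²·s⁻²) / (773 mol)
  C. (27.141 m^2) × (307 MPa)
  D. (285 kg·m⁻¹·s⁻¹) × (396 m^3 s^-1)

D.

Reference: [m²] · [kg·s⁻²] = kg·m²·s⁻².
Each option:
  A. J·K⁻¹ = N·m·K⁻¹ = kg·m²·s⁻²·K⁻¹
  B. [kg·m²·s⁻²] / [mol] = kg·m²·s⁻²·mol⁻¹
  C. [m²] · [kg·m⁻¹·s⁻²] = kg·m·s⁻²
  D. [kg·m⁻¹·s⁻¹] · [m³·s⁻¹] = kg·m²·s⁻²  ← same
Only D. matches kg·m²·s⁻².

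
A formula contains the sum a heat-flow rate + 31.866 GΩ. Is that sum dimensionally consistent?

No

Work out the base dimensions of each:
  a heat-flow rate:  [heat-flow rate] = kg·m²·s⁻³
  31.866 GΩ:  Ω = V·A⁻¹ = kg·m²·s⁻³·A⁻²
kg·m²·s⁻³ ≠ kg·m²·s⁻³·A⁻², so they cannot be added.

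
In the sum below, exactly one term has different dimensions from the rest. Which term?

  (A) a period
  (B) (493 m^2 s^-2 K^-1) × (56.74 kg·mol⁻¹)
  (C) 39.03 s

(B)

Reduce each to base SI dimensions:
  (A) [period] = s
  (B) [m²·s⁻²·K⁻¹] · [kg·mol⁻¹] = kg·m²·s⁻²·K⁻¹·mol⁻¹
  (C) s
All reduce to s except (B), which is kg·m²·s⁻²·K⁻¹·mol⁻¹.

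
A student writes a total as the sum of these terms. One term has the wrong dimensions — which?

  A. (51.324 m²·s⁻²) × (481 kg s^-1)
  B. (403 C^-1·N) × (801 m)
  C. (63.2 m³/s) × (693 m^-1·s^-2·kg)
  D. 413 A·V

Work out the base dimensions of each:
  A. [m²·s⁻²] · [kg·s⁻¹] = kg·m²·s⁻³
  B. [kg·m·s⁻³·A⁻¹] · [m] = kg·m²·s⁻³·A⁻¹
  C. [m³·s⁻¹] · [kg·m⁻¹·s⁻²] = kg·m²·s⁻³
  D. V·A = J·C⁻¹·A = kg·m²·s⁻³
All reduce to kg·m²·s⁻³ except B., which is kg·m²·s⁻³·A⁻¹.

B.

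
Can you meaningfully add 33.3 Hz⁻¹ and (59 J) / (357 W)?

Reduce each to base SI dimensions:
  33.3 Hz⁻¹:  Hz⁻¹ = (s⁻¹)⁻¹ = s
  (59 J) / (357 W):  [kg·m²·s⁻²] / [kg·m²·s⁻³] = s
Both are s, so they have the same dimensions and can be added.

Yes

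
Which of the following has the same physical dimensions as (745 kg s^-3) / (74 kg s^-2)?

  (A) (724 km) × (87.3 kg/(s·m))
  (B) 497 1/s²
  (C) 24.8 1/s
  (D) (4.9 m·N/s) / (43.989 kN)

(C)

Reference: [kg·s⁻³] / [kg·s⁻²] = s⁻¹.
Each option:
  (A) [m] · [kg·m⁻¹·s⁻¹] = kg·s⁻¹
  (B) s⁻²
  (C) s⁻¹  ← same
  (D) [kg·m²·s⁻³] / [kg·m·s⁻²] = m·s⁻¹
Only (C) matches s⁻¹.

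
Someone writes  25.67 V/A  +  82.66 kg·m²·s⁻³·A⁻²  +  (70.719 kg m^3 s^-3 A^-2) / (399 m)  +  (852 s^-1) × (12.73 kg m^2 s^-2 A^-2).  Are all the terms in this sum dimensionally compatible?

Yes

Dimensions:
  25.67 V/A:  V·A⁻¹ = J·C⁻¹·A⁻¹ = kg·m²·s⁻³·A⁻²
  82.66 kg·m²·s⁻³·A⁻²:  kg·m²·s⁻³·A⁻²
  (70.719 kg m^3 s^-3 A^-2) / (399 m):  [kg·m³·s⁻³·A⁻²] / [m] = kg·m²·s⁻³·A⁻²
  (852 s^-1) × (12.73 kg m^2 s^-2 A^-2):  [s⁻¹] · [kg·m²·s⁻²·A⁻²] = kg·m²·s⁻³·A⁻²
Every term reduces to kg·m²·s⁻³·A⁻².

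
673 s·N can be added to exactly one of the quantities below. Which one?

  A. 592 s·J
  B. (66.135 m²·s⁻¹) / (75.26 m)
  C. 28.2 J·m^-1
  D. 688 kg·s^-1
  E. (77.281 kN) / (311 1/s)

E.

Reference: N·s = kg·m·s⁻²·s = kg·m·s⁻¹.
Each option:
  A. J·s = N·m·s = kg·m²·s⁻¹
  B. [m²·s⁻¹] / [m] = m·s⁻¹
  C. J·m⁻¹ = N·m·m⁻¹ = kg·m·s⁻²
  D. kg·s⁻¹
  E. [kg·m·s⁻²] / [s⁻¹] = kg·m·s⁻¹  ← same
Only E. matches kg·m·s⁻¹.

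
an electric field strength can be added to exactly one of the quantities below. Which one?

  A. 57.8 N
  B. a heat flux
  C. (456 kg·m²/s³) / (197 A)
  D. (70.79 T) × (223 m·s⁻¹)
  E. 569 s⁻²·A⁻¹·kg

D.

Reference: [electric field strength] = kg·m·s⁻³·A⁻¹.
Each option:
  A. N = kg·m·s⁻²
  B. [heat flux] = kg·s⁻³
  C. [kg·m²·s⁻³] / [A] = kg·m²·s⁻³·A⁻¹
  D. [kg·s⁻²·A⁻¹] · [m·s⁻¹] = kg·m·s⁻³·A⁻¹  ← same
  E. kg·s⁻²·A⁻¹
Only D. matches kg·m·s⁻³·A⁻¹.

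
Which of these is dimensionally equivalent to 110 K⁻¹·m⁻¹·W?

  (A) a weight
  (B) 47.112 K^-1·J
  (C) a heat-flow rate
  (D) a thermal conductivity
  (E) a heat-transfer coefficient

Reference: W·m⁻¹·K⁻¹ = J·s⁻¹·m⁻¹·K⁻¹ = kg·m·s⁻³·K⁻¹.
Each option:
  (A) [weight] = kg·m·s⁻²
  (B) J·K⁻¹ = N·m·K⁻¹ = kg·m²·s⁻²·K⁻¹
  (C) [heat-flow rate] = kg·m²·s⁻³
  (D) [thermal conductivity] = kg·m·s⁻³·K⁻¹  ← same
  (E) [heat-transfer coefficient] = kg·s⁻³·K⁻¹
Only (D) matches kg·m·s⁻³·K⁻¹.

(D)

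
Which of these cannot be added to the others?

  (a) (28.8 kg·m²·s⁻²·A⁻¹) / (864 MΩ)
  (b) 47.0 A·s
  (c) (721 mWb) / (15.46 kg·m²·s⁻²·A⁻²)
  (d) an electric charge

(c)

Work out the base dimensions of each:
  (a) [kg·m²·s⁻²·A⁻¹] / [kg·m²·s⁻³·A⁻²] = s·A
  (b) A·s = s·A
  (c) [kg·m²·s⁻²·A⁻¹] / [kg·m²·s⁻²·A⁻²] = A
  (d) [electric charge] = s·A
All reduce to s·A except (c), which is A.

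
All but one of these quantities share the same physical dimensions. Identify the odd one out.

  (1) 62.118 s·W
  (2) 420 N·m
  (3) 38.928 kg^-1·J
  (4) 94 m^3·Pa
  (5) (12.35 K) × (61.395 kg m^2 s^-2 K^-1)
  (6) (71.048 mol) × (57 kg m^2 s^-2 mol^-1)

(3)

In SI base units:
  (1) W·s = J·s⁻¹·s = kg·m²·s⁻²
  (2) N·m = kg·m·s⁻²·m = kg·m²·s⁻²
  (3) J·kg⁻¹ = N·m·kg⁻¹ = m²·s⁻²
  (4) Pa·m³ = N·m⁻²·m³ = kg·m²·s⁻²
  (5) [K] · [kg·m²·s⁻²·K⁻¹] = kg·m²·s⁻²
  (6) [mol] · [kg·m²·s⁻²·mol⁻¹] = kg·m²·s⁻²
All reduce to kg·m²·s⁻² except (3), which is m²·s⁻².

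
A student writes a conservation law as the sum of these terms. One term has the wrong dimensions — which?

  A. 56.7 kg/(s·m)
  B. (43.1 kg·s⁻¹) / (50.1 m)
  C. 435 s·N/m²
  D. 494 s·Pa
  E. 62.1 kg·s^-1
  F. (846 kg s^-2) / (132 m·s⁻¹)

E.

In SI base units:
  A. kg·m⁻¹·s⁻¹
  B. [kg·s⁻¹] / [m] = kg·m⁻¹·s⁻¹
  C. N·s·m⁻² = kg·m·s⁻²·s·m⁻² = kg·m⁻¹·s⁻¹
  D. Pa·s = N·m⁻²·s = kg·m⁻¹·s⁻¹
  E. kg·s⁻¹
  F. [kg·s⁻²] / [m·s⁻¹] = kg·m⁻¹·s⁻¹
All reduce to kg·m⁻¹·s⁻¹ except E., which is kg·s⁻¹.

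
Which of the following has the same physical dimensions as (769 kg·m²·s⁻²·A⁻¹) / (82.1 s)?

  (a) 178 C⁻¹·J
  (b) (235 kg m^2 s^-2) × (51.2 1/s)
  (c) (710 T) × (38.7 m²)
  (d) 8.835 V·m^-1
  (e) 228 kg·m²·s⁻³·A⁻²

(a)

Reference: [kg·m²·s⁻²·A⁻¹] / [s] = kg·m²·s⁻³·A⁻¹.
Each option:
  (a) J·C⁻¹ = N·m·(s·A)⁻¹ = kg·m²·s⁻³·A⁻¹  ← same
  (b) [kg·m²·s⁻²] · [s⁻¹] = kg·m²·s⁻³
  (c) [kg·s⁻²·A⁻¹] · [m²] = kg·m²·s⁻²·A⁻¹
  (d) V·m⁻¹ = J·C⁻¹·m⁻¹ = kg·m·s⁻³·A⁻¹
  (e) kg·m²·s⁻³·A⁻²
Only (a) matches kg·m²·s⁻³·A⁻¹.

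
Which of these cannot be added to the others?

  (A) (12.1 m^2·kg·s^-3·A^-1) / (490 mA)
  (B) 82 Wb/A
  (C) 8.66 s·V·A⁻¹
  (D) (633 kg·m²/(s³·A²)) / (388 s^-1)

(A)

Dimensions:
  (A) [kg·m²·s⁻³·A⁻¹] / [A] = kg·m²·s⁻³·A⁻²
  (B) Wb·A⁻¹ = V·s·A⁻¹ = kg·m²·s⁻²·A⁻²
  (C) V·s·A⁻¹ = J·C⁻¹·s·A⁻¹ = kg·m²·s⁻²·A⁻²
  (D) [kg·m²·s⁻³·A⁻²] / [s⁻¹] = kg·m²·s⁻²·A⁻²
All reduce to kg·m²·s⁻²·A⁻² except (A), which is kg·m²·s⁻³·A⁻².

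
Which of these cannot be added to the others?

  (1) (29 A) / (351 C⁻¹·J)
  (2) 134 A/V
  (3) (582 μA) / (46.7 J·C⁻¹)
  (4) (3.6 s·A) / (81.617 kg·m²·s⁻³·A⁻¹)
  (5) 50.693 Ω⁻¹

(4)

In SI base units:
  (1) [A] / [kg·m²·s⁻³·A⁻¹] = kg⁻¹·m⁻²·s³·A²
  (2) A·V⁻¹ = A·(J·C⁻¹)⁻¹ = kg⁻¹·m⁻²·s³·A²
  (3) [A] / [kg·m²·s⁻³·A⁻¹] = kg⁻¹·m⁻²·s³·A²
  (4) [s·A] / [kg·m²·s⁻³·A⁻¹] = kg⁻¹·m⁻²·s⁴·A²
  (5) Ω⁻¹ = (V·A⁻¹)⁻¹ = kg⁻¹·m⁻²·s³·A²
All reduce to kg⁻¹·m⁻²·s³·A² except (4), which is kg⁻¹·m⁻²·s⁴·A².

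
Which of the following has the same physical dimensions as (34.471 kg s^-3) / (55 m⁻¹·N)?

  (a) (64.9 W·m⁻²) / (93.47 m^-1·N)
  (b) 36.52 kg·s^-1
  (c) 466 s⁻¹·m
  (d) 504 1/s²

Reference: [kg·s⁻³] / [kg·s⁻²] = s⁻¹.
Each option:
  (a) [kg·s⁻³] / [kg·s⁻²] = s⁻¹  ← same
  (b) kg·s⁻¹
  (c) m·s⁻¹
  (d) s⁻²
Only (a) matches s⁻¹.

(a)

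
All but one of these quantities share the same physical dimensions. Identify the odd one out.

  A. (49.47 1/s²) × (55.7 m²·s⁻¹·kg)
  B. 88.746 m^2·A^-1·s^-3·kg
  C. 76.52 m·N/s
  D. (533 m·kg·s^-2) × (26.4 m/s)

In SI base units:
  A. [s⁻²] · [kg·m²·s⁻¹] = kg·m²·s⁻³
  B. kg·m²·s⁻³·A⁻¹
  C. N·m·s⁻¹ = kg·m·s⁻²·m·s⁻¹ = kg·m²·s⁻³
  D. [kg·m·s⁻²] · [m·s⁻¹] = kg·m²·s⁻³
All reduce to kg·m²·s⁻³ except B., which is kg·m²·s⁻³·A⁻¹.

B.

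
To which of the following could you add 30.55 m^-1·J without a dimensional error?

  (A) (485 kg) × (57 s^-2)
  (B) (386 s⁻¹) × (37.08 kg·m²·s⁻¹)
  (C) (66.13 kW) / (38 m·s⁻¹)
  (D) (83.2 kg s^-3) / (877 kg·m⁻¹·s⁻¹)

(C)

Reference: J·m⁻¹ = N·m·m⁻¹ = kg·m·s⁻².
Each option:
  (A) [kg] · [s⁻²] = kg·s⁻²
  (B) [s⁻¹] · [kg·m²·s⁻¹] = kg·m²·s⁻²
  (C) [kg·m²·s⁻³] / [m·s⁻¹] = kg·m·s⁻²  ← same
  (D) [kg·s⁻³] / [kg·m⁻¹·s⁻¹] = m·s⁻²
Only (C) matches kg·m·s⁻².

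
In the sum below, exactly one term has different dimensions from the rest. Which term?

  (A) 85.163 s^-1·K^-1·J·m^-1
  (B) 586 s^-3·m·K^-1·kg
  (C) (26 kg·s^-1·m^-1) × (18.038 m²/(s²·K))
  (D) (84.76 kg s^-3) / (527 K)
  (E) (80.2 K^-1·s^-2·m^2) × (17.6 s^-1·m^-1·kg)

Work out the base dimensions of each:
  (A) J·s⁻¹·m⁻¹·K⁻¹ = N·m·s⁻¹·m⁻¹·K⁻¹ = kg·m·s⁻³·K⁻¹
  (B) kg·m·s⁻³·K⁻¹
  (C) [kg·m⁻¹·s⁻¹] · [m²·s⁻²·K⁻¹] = kg·m·s⁻³·K⁻¹
  (D) [kg·s⁻³] / [K] = kg·s⁻³·K⁻¹
  (E) [m²·s⁻²·K⁻¹] · [kg·m⁻¹·s⁻¹] = kg·m·s⁻³·K⁻¹
All reduce to kg·m·s⁻³·K⁻¹ except (D), which is kg·s⁻³·K⁻¹.

(D)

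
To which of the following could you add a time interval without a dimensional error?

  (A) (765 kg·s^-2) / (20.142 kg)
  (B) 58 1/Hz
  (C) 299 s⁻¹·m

(B)

Reference: [time interval] = s.
Each option:
  (A) [kg·s⁻²] / [kg] = s⁻²
  (B) Hz⁻¹ = (s⁻¹)⁻¹ = s  ← same
  (C) m·s⁻¹
Only (B) matches s.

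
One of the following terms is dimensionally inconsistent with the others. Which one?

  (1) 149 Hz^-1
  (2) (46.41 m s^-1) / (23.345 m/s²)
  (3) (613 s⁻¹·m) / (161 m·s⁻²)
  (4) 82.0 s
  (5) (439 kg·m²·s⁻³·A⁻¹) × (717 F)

(5)

Reduce each to base SI dimensions:
  (1) Hz⁻¹ = (s⁻¹)⁻¹ = s
  (2) [m·s⁻¹] / [m·s⁻²] = s
  (3) [m·s⁻¹] / [m·s⁻²] = s
  (4) s
  (5) [kg·m²·s⁻³·A⁻¹] · [kg⁻¹·m⁻²·s⁴·A²] = s·A
All reduce to s except (5), which is s·A.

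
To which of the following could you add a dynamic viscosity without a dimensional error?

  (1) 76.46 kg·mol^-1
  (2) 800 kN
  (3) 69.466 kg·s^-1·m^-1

Reference: [dynamic viscosity] = kg·m⁻¹·s⁻¹.
Each option:
  (1) kg·mol⁻¹
  (2) N = kg·m·s⁻²
  (3) kg·m⁻¹·s⁻¹  ← same
Only (3) matches kg·m⁻¹·s⁻¹.

(3)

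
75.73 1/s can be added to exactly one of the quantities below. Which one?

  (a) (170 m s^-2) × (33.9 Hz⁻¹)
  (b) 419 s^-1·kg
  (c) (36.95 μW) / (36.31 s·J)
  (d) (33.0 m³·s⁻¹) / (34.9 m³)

(d)

Reference: s⁻¹.
Each option:
  (a) [m·s⁻²] · [s] = m·s⁻¹
  (b) kg·s⁻¹
  (c) [kg·m²·s⁻³] / [kg·m²·s⁻¹] = s⁻²
  (d) [m³·s⁻¹] / [m³] = s⁻¹  ← same
Only (d) matches s⁻¹.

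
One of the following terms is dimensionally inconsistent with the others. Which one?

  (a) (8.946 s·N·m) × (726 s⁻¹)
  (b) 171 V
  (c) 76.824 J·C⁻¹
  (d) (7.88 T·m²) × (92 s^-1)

Expand each in SI base units:
  (a) [kg·m²·s⁻¹] · [s⁻¹] = kg·m²·s⁻²
  (b) V = J·C⁻¹ = kg·m²·s⁻³·A⁻¹
  (c) J·C⁻¹ = N·m·(s·A)⁻¹ = kg·m²·s⁻³·A⁻¹
  (d) [kg·m²·s⁻²·A⁻¹] · [s⁻¹] = kg·m²·s⁻³·A⁻¹
All reduce to kg·m²·s⁻³·A⁻¹ except (a), which is kg·m²·s⁻².

(a)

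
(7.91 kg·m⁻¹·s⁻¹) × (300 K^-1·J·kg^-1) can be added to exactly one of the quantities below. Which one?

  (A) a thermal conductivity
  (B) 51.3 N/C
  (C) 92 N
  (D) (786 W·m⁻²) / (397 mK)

Reference: [kg·m⁻¹·s⁻¹] · [m²·s⁻²·K⁻¹] = kg·m·s⁻³·K⁻¹.
Each option:
  (A) [thermal conductivity] = kg·m·s⁻³·K⁻¹  ← same
  (B) N·C⁻¹ = kg·m·s⁻²·(s·A)⁻¹ = kg·m·s⁻³·A⁻¹
  (C) N = kg·m·s⁻²
  (D) [kg·s⁻³] / [K] = kg·s⁻³·K⁻¹
Only (A) matches kg·m·s⁻³·K⁻¹.

(A)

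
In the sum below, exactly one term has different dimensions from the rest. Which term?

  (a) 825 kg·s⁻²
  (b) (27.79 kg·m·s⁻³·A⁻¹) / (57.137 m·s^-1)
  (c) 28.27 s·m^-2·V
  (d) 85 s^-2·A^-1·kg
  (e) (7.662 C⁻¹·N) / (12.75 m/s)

(a)

Work out the base dimensions of each:
  (a) kg·s⁻²
  (b) [kg·m·s⁻³·A⁻¹] / [m·s⁻¹] = kg·s⁻²·A⁻¹
  (c) V·s·m⁻² = J·C⁻¹·s·m⁻² = kg·s⁻²·A⁻¹
  (d) kg·s⁻²·A⁻¹
  (e) [kg·m·s⁻³·A⁻¹] / [m·s⁻¹] = kg·s⁻²·A⁻¹
All reduce to kg·s⁻²·A⁻¹ except (a), which is kg·s⁻².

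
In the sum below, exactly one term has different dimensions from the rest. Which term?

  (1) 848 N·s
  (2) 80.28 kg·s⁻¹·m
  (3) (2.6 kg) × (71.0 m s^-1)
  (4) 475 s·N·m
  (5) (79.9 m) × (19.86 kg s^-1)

(4)

Work out the base dimensions of each:
  (1) N·s = kg·m·s⁻²·s = kg·m·s⁻¹
  (2) kg·m·s⁻¹
  (3) [kg] · [m·s⁻¹] = kg·m·s⁻¹
  (4) N·m·s = kg·m·s⁻²·m·s = kg·m²·s⁻¹
  (5) [m] · [kg·s⁻¹] = kg·m·s⁻¹
All reduce to kg·m·s⁻¹ except (4), which is kg·m²·s⁻¹.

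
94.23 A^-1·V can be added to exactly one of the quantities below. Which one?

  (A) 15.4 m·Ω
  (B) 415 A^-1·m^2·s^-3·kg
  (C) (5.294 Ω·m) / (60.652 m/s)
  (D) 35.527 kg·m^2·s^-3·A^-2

(D)

Reference: V·A⁻¹ = J·C⁻¹·A⁻¹ = kg·m²·s⁻³·A⁻².
Each option:
  (A) Ω·m = V·A⁻¹·m = kg·m³·s⁻³·A⁻²
  (B) kg·m²·s⁻³·A⁻¹
  (C) [kg·m³·s⁻³·A⁻²] / [m·s⁻¹] = kg·m²·s⁻²·A⁻²
  (D) kg·m²·s⁻³·A⁻²  ← same
Only (D) matches kg·m²·s⁻³·A⁻².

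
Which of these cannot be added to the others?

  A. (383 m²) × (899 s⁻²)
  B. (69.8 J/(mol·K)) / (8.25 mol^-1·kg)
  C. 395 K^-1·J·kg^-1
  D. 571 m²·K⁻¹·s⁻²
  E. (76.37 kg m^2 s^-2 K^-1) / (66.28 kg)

Reduce each to base SI dimensions:
  A. [m²] · [s⁻²] = m²·s⁻²
  B. [kg·m²·s⁻²·K⁻¹·mol⁻¹] / [kg·mol⁻¹] = m²·s⁻²·K⁻¹
  C. J·kg⁻¹·K⁻¹ = N·m·kg⁻¹·K⁻¹ = m²·s⁻²·K⁻¹
  D. m²·s⁻²·K⁻¹
  E. [kg·m²·s⁻²·K⁻¹] / [kg] = m²·s⁻²·K⁻¹
All reduce to m²·s⁻²·K⁻¹ except A., which is m²·s⁻².

A.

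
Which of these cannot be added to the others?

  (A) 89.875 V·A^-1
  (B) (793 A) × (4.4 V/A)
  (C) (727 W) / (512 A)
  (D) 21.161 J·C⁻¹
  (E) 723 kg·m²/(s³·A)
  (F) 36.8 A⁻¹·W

Expand each in SI base units:
  (A) V·A⁻¹ = J·C⁻¹·A⁻¹ = kg·m²·s⁻³·A⁻²
  (B) [A] · [kg·m²·s⁻³·A⁻²] = kg·m²·s⁻³·A⁻¹
  (C) [kg·m²·s⁻³] / [A] = kg·m²·s⁻³·A⁻¹
  (D) J·C⁻¹ = N·m·(s·A)⁻¹ = kg·m²·s⁻³·A⁻¹
  (E) kg·m²·s⁻³·A⁻¹
  (F) W·A⁻¹ = J·s⁻¹·A⁻¹ = kg·m²·s⁻³·A⁻¹
All reduce to kg·m²·s⁻³·A⁻¹ except (A), which is kg·m²·s⁻³·A⁻².

(A)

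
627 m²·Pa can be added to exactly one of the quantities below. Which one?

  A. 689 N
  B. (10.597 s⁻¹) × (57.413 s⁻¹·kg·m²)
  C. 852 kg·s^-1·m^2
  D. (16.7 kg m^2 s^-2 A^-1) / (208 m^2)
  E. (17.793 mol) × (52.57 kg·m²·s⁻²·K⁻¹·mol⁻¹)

A.

Reference: Pa·m² = N·m⁻²·m² = kg·m·s⁻².
Each option:
  A. N = kg·m·s⁻²  ← same
  B. [s⁻¹] · [kg·m²·s⁻¹] = kg·m²·s⁻²
  C. kg·m²·s⁻¹
  D. [kg·m²·s⁻²·A⁻¹] / [m²] = kg·s⁻²·A⁻¹
  E. [mol] · [kg·m²·s⁻²·K⁻¹·mol⁻¹] = kg·m²·s⁻²·K⁻¹
Only A. matches kg·m·s⁻².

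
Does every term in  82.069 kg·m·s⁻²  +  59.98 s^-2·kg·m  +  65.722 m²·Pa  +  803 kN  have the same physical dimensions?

Expand each in SI base units:
  82.069 kg·m·s⁻²:  kg·m·s⁻²
  59.98 s^-2·kg·m:  kg·m·s⁻²
  65.722 m²·Pa:  Pa·m² = N·m⁻²·m² = kg·m·s⁻²
  803 kN:  N = kg·m·s⁻²
Every term reduces to kg·m·s⁻².

Yes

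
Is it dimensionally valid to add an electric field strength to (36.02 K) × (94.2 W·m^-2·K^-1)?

No

Dimensions:
  an electric field strength:  [electric field strength] = kg·m·s⁻³·A⁻¹
  (36.02 K) × (94.2 W·m^-2·K^-1):  [K] · [kg·s⁻³·K⁻¹] = kg·s⁻³
kg·m·s⁻³·A⁻¹ ≠ kg·s⁻³, so they cannot be added.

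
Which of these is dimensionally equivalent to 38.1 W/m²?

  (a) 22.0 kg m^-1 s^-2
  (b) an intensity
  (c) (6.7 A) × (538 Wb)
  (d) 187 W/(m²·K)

Reference: W·m⁻² = J·s⁻¹·m⁻² = kg·s⁻³.
Each option:
  (a) kg·m⁻¹·s⁻²
  (b) [intensity] = kg·s⁻³  ← same
  (c) [A] · [kg·m²·s⁻²·A⁻¹] = kg·m²·s⁻²
  (d) W·m⁻²·K⁻¹ = J·s⁻¹·m⁻²·K⁻¹ = kg·s⁻³·K⁻¹
Only (b) matches kg·s⁻³.

(b)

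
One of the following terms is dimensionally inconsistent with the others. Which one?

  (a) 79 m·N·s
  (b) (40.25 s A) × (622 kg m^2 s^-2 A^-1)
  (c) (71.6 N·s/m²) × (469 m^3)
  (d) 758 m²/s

(d)

Reduce each to base SI dimensions:
  (a) N·m·s = kg·m·s⁻²·m·s = kg·m²·s⁻¹
  (b) [s·A] · [kg·m²·s⁻²·A⁻¹] = kg·m²·s⁻¹
  (c) [kg·m⁻¹·s⁻¹] · [m³] = kg·m²·s⁻¹
  (d) m²·s⁻¹
All reduce to kg·m²·s⁻¹ except (d), which is m²·s⁻¹.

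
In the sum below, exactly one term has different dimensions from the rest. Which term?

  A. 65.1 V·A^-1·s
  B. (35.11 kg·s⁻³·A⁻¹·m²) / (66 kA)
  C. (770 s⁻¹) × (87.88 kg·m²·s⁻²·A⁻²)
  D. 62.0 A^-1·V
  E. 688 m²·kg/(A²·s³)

A.

Work out the base dimensions of each:
  A. V·s·A⁻¹ = J·C⁻¹·s·A⁻¹ = kg·m²·s⁻²·A⁻²
  B. [kg·m²·s⁻³·A⁻¹] / [A] = kg·m²·s⁻³·A⁻²
  C. [s⁻¹] · [kg·m²·s⁻²·A⁻²] = kg·m²·s⁻³·A⁻²
  D. V·A⁻¹ = J·C⁻¹·A⁻¹ = kg·m²·s⁻³·A⁻²
  E. kg·m²·s⁻³·A⁻²
All reduce to kg·m²·s⁻³·A⁻² except A., which is kg·m²·s⁻²·A⁻².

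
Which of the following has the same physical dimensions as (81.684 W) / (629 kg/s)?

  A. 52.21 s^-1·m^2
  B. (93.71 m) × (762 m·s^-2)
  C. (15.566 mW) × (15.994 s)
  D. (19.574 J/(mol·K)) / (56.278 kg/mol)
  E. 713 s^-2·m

B.

Reference: [kg·m²·s⁻³] / [kg·s⁻¹] = m²·s⁻².
Each option:
  A. m²·s⁻¹
  B. [m] · [m·s⁻²] = m²·s⁻²  ← same
  C. [kg·m²·s⁻³] · [s] = kg·m²·s⁻²
  D. [kg·m²·s⁻²·K⁻¹·mol⁻¹] / [kg·mol⁻¹] = m²·s⁻²·K⁻¹
  E. m·s⁻²
Only B. matches m²·s⁻².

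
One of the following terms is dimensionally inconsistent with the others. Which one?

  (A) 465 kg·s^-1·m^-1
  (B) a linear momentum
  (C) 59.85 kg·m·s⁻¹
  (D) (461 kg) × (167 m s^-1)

Work out the base dimensions of each:
  (A) kg·m⁻¹·s⁻¹
  (B) [linear momentum] = kg·m·s⁻¹
  (C) kg·m·s⁻¹
  (D) [kg] · [m·s⁻¹] = kg·m·s⁻¹
All reduce to kg·m·s⁻¹ except (A), which is kg·m⁻¹·s⁻¹.

(A)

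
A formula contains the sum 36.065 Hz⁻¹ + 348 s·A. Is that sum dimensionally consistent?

No

Work out the base dimensions of each:
  36.065 Hz⁻¹:  Hz⁻¹ = (s⁻¹)⁻¹ = s
  348 s·A:  A·s = s·A
s ≠ s·A, so they cannot be added.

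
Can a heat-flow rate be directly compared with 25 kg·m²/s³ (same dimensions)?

Yes

Reduce each to base SI dimensions:
  a heat-flow rate:  [heat-flow rate] = kg·m²·s⁻³
  25 kg·m²/s³:  kg·m²·s⁻³
Both are kg·m²·s⁻³, so they have the same dimensions and can be added.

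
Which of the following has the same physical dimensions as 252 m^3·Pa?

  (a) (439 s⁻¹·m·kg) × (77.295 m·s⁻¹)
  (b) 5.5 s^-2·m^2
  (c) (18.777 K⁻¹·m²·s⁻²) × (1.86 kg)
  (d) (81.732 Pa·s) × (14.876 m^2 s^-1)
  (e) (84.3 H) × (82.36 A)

(a)

Reference: Pa·m³ = N·m⁻²·m³ = kg·m²·s⁻².
Each option:
  (a) [kg·m·s⁻¹] · [m·s⁻¹] = kg·m²·s⁻²  ← same
  (b) m²·s⁻²
  (c) [m²·s⁻²·K⁻¹] · [kg] = kg·m²·s⁻²·K⁻¹
  (d) [kg·m⁻¹·s⁻¹] · [m²·s⁻¹] = kg·m·s⁻²
  (e) [kg·m²·s⁻²·A⁻²] · [A] = kg·m²·s⁻²·A⁻¹
Only (a) matches kg·m²·s⁻².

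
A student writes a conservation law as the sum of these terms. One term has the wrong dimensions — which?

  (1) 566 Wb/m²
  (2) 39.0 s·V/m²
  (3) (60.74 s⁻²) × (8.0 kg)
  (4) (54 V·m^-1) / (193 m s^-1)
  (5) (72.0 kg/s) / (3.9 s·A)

(3)

Work out the base dimensions of each:
  (1) Wb·m⁻² = V·s·m⁻² = kg·s⁻²·A⁻¹
  (2) V·s·m⁻² = J·C⁻¹·s·m⁻² = kg·s⁻²·A⁻¹
  (3) [s⁻²] · [kg] = kg·s⁻²
  (4) [kg·m·s⁻³·A⁻¹] / [m·s⁻¹] = kg·s⁻²·A⁻¹
  (5) [kg·s⁻¹] / [s·A] = kg·s⁻²·A⁻¹
All reduce to kg·s⁻²·A⁻¹ except (3), which is kg·s⁻².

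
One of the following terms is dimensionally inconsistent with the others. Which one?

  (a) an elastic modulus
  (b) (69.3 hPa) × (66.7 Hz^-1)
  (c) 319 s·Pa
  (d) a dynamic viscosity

Reduce each to base SI dimensions:
  (a) [elastic modulus] = kg·m⁻¹·s⁻²
  (b) [kg·m⁻¹·s⁻²] · [s] = kg·m⁻¹·s⁻¹
  (c) Pa·s = N·m⁻²·s = kg·m⁻¹·s⁻¹
  (d) [dynamic viscosity] = kg·m⁻¹·s⁻¹
All reduce to kg·m⁻¹·s⁻¹ except (a), which is kg·m⁻¹·s⁻².

(a)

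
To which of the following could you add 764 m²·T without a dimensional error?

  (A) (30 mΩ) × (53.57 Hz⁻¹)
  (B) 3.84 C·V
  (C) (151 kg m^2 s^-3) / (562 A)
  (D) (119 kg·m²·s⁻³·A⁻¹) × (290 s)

(D)

Reference: T·m² = Wb·m⁻²·m² = kg·m²·s⁻²·A⁻¹.
Each option:
  (A) [kg·m²·s⁻³·A⁻²] · [s] = kg·m²·s⁻²·A⁻²
  (B) C·V = s·A·J·C⁻¹ = kg·m²·s⁻²
  (C) [kg·m²·s⁻³] / [A] = kg·m²·s⁻³·A⁻¹
  (D) [kg·m²·s⁻³·A⁻¹] · [s] = kg·m²·s⁻²·A⁻¹  ← same
Only (D) matches kg·m²·s⁻²·A⁻¹.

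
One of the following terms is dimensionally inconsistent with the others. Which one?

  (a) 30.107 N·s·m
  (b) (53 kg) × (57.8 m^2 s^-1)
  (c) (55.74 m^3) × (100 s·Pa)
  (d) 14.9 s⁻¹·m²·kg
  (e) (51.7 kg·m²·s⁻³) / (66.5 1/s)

Work out the base dimensions of each:
  (a) N·m·s = kg·m·s⁻²·m·s = kg·m²·s⁻¹
  (b) [kg] · [m²·s⁻¹] = kg·m²·s⁻¹
  (c) [m³] · [kg·m⁻¹·s⁻¹] = kg·m²·s⁻¹
  (d) kg·m²·s⁻¹
  (e) [kg·m²·s⁻³] / [s⁻¹] = kg·m²·s⁻²
All reduce to kg·m²·s⁻¹ except (e), which is kg·m²·s⁻².

(e)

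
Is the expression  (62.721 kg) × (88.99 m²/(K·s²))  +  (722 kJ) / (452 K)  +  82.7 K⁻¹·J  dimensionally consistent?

Work out the base dimensions of each:
  (62.721 kg) × (88.99 m²/(K·s²)):  [kg] · [m²·s⁻²·K⁻¹] = kg·m²·s⁻²·K⁻¹
  (722 kJ) / (452 K):  [kg·m²·s⁻²] / [K] = kg·m²·s⁻²·K⁻¹
  82.7 K⁻¹·J:  J·K⁻¹ = N·m·K⁻¹ = kg·m²·s⁻²·K⁻¹
Every term reduces to kg·m²·s⁻²·K⁻¹.

Yes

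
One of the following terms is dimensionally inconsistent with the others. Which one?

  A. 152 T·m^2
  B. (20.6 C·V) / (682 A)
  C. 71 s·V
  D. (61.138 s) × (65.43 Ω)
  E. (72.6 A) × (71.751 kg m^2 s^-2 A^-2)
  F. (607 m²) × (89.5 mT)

D.

Work out the base dimensions of each:
  A. T·m² = Wb·m⁻²·m² = kg·m²·s⁻²·A⁻¹
  B. [kg·m²·s⁻²] / [A] = kg·m²·s⁻²·A⁻¹
  C. V·s = J·C⁻¹·s = kg·m²·s⁻²·A⁻¹
  D. [s] · [kg·m²·s⁻³·A⁻²] = kg·m²·s⁻²·A⁻²
  E. [A] · [kg·m²·s⁻²·A⁻²] = kg·m²·s⁻²·A⁻¹
  F. [m²] · [kg·s⁻²·A⁻¹] = kg·m²·s⁻²·A⁻¹
All reduce to kg·m²·s⁻²·A⁻¹ except D., which is kg·m²·s⁻²·A⁻².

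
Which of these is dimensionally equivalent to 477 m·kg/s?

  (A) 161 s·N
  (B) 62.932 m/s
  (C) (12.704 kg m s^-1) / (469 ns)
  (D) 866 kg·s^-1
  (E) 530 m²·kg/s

(A)

Reference: kg·m·s⁻¹.
Each option:
  (A) N·s = kg·m·s⁻²·s = kg·m·s⁻¹  ← same
  (B) m·s⁻¹
  (C) [kg·m·s⁻¹] / [s] = kg·m·s⁻²
  (D) kg·s⁻¹
  (E) kg·m²·s⁻¹
Only (A) matches kg·m·s⁻¹.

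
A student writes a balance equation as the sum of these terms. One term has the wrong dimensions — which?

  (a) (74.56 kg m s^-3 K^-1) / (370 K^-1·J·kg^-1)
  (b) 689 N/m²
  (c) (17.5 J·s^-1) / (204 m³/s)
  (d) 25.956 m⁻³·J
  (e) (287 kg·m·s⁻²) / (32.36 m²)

(a)

Dimensions:
  (a) [kg·m·s⁻³·K⁻¹] / [m²·s⁻²·K⁻¹] = kg·m⁻¹·s⁻¹
  (b) N·m⁻² = kg·m·s⁻²·m⁻² = kg·m⁻¹·s⁻²
  (c) [kg·m²·s⁻³] / [m³·s⁻¹] = kg·m⁻¹·s⁻²
  (d) J·m⁻³ = N·m·m⁻³ = kg·m⁻¹·s⁻²
  (e) [kg·m·s⁻²] / [m²] = kg·m⁻¹·s⁻²
All reduce to kg·m⁻¹·s⁻² except (a), which is kg·m⁻¹·s⁻¹.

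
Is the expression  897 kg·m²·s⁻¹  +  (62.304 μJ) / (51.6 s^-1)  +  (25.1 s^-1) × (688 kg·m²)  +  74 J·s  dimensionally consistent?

Yes

Dimensions:
  897 kg·m²·s⁻¹:  kg·m²·s⁻¹
  (62.304 μJ) / (51.6 s^-1):  [kg·m²·s⁻²] / [s⁻¹] = kg·m²·s⁻¹
  (25.1 s^-1) × (688 kg·m²):  [s⁻¹] · [kg·m²] = kg·m²·s⁻¹
  74 J·s:  J·s = N·m·s = kg·m²·s⁻¹
Every term reduces to kg·m²·s⁻¹.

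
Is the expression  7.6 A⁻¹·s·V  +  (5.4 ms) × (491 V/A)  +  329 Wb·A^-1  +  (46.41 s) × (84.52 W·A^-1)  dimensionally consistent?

No

Expand each in SI base units:
  7.6 A⁻¹·s·V:  V·s·A⁻¹ = J·C⁻¹·s·A⁻¹ = kg·m²·s⁻²·A⁻²
  (5.4 ms) × (491 V/A):  [s] · [kg·m²·s⁻³·A⁻²] = kg·m²·s⁻²·A⁻²
  329 Wb·A^-1:  Wb·A⁻¹ = V·s·A⁻¹ = kg·m²·s⁻²·A⁻²
  (46.41 s) × (84.52 W·A^-1):  [s] · [kg·m²·s⁻³·A⁻¹] = kg·m²·s⁻²·A⁻¹
The terms do not share a single dimension (kg·m²·s⁻²·A⁻² vs kg·m²·s⁻²·A⁻¹).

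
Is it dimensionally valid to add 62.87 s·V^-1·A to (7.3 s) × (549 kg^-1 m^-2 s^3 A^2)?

Expand each in SI base units:
  62.87 s·V^-1·A:  A·s·V⁻¹ = A·s·(J·C⁻¹)⁻¹ = kg⁻¹·m⁻²·s⁴·A²
  (7.3 s) × (549 kg^-1 m^-2 s^3 A^2):  [s] · [kg⁻¹·m⁻²·s³·A²] = kg⁻¹·m⁻²·s⁴·A²
Both are kg⁻¹·m⁻²·s⁴·A², so they have the same dimensions and can be added.

Yes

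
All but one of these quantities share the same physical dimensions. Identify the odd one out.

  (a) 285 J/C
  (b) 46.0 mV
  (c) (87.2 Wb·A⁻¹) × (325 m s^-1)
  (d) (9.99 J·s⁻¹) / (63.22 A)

(c)

Dimensions:
  (a) J·C⁻¹ = N·m·(s·A)⁻¹ = kg·m²·s⁻³·A⁻¹
  (b) V = J·C⁻¹ = kg·m²·s⁻³·A⁻¹
  (c) [kg·m²·s⁻²·A⁻²] · [m·s⁻¹] = kg·m³·s⁻³·A⁻²
  (d) [kg·m²·s⁻³] / [A] = kg·m²·s⁻³·A⁻¹
All reduce to kg·m²·s⁻³·A⁻¹ except (c), which is kg·m³·s⁻³·A⁻².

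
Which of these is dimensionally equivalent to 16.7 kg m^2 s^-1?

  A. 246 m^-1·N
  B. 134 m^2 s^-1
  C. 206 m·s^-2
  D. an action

D.

Reference: kg·m²·s⁻¹.
Each option:
  A. N·m⁻¹ = kg·m·s⁻²·m⁻¹ = kg·s⁻²
  B. m²·s⁻¹
  C. m·s⁻²
  D. [action] = kg·m²·s⁻¹  ← same
Only D. matches kg·m²·s⁻¹.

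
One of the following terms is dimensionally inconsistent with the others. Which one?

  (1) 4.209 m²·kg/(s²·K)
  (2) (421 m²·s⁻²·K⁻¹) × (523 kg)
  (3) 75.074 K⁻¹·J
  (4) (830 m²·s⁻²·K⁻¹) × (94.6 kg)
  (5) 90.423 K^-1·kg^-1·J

(5)

Expand each in SI base units:
  (1) kg·m²·s⁻²·K⁻¹
  (2) [m²·s⁻²·K⁻¹] · [kg] = kg·m²·s⁻²·K⁻¹
  (3) J·K⁻¹ = N·m·K⁻¹ = kg·m²·s⁻²·K⁻¹
  (4) [m²·s⁻²·K⁻¹] · [kg] = kg·m²·s⁻²·K⁻¹
  (5) J·kg⁻¹·K⁻¹ = N·m·kg⁻¹·K⁻¹ = m²·s⁻²·K⁻¹
All reduce to kg·m²·s⁻²·K⁻¹ except (5), which is m²·s⁻²·K⁻¹.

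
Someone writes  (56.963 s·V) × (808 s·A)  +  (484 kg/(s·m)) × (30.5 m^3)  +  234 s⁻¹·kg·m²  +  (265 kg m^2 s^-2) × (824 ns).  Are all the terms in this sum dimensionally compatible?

Yes

Work out the base dimensions of each:
  (56.963 s·V) × (808 s·A):  [kg·m²·s⁻²·A⁻¹] · [s·A] = kg·m²·s⁻¹
  (484 kg/(s·m)) × (30.5 m^3):  [kg·m⁻¹·s⁻¹] · [m³] = kg·m²·s⁻¹
  234 s⁻¹·kg·m²:  kg·m²·s⁻¹
  (265 kg m^2 s^-2) × (824 ns):  [kg·m²·s⁻²] · [s] = kg·m²·s⁻¹
Every term reduces to kg·m²·s⁻¹.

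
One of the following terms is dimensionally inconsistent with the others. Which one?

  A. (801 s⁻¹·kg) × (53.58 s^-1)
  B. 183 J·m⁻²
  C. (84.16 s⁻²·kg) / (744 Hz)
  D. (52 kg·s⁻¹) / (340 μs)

C.

In SI base units:
  A. [kg·s⁻¹] · [s⁻¹] = kg·s⁻²
  B. J·m⁻² = N·m·m⁻² = kg·s⁻²
  C. [kg·s⁻²] / [s⁻¹] = kg·s⁻¹
  D. [kg·s⁻¹] / [s] = kg·s⁻²
All reduce to kg·s⁻² except C., which is kg·s⁻¹.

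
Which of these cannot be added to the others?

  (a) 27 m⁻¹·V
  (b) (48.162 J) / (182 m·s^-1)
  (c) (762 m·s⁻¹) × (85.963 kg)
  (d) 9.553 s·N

Dimensions:
  (a) V·m⁻¹ = J·C⁻¹·m⁻¹ = kg·m·s⁻³·A⁻¹
  (b) [kg·m²·s⁻²] / [m·s⁻¹] = kg·m·s⁻¹
  (c) [m·s⁻¹] · [kg] = kg·m·s⁻¹
  (d) N·s = kg·m·s⁻²·s = kg·m·s⁻¹
All reduce to kg·m·s⁻¹ except (a), which is kg·m·s⁻³·A⁻¹.

(a)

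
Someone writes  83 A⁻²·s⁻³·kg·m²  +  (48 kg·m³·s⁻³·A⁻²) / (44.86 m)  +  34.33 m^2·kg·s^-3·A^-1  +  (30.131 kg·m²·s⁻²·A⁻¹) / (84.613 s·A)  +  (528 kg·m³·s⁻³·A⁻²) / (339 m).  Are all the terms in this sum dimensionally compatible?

Reduce each to base SI dimensions:
  83 A⁻²·s⁻³·kg·m²:  kg·m²·s⁻³·A⁻²
  (48 kg·m³·s⁻³·A⁻²) / (44.86 m):  [kg·m³·s⁻³·A⁻²] / [m] = kg·m²·s⁻³·A⁻²
  34.33 m^2·kg·s^-3·A^-1:  kg·m²·s⁻³·A⁻¹
  (30.131 kg·m²·s⁻²·A⁻¹) / (84.613 s·A):  [kg·m²·s⁻²·A⁻¹] / [s·A] = kg·m²·s⁻³·A⁻²
  (528 kg·m³·s⁻³·A⁻²) / (339 m):  [kg·m³·s⁻³·A⁻²] / [m] = kg·m²·s⁻³·A⁻²
The terms do not share a single dimension (kg·m²·s⁻³·A⁻² vs kg·m²·s⁻³·A⁻¹).

No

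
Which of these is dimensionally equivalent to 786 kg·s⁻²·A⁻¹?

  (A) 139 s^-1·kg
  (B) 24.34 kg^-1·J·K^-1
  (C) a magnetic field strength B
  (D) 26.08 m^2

(C)

Reference: kg·s⁻²·A⁻¹.
Each option:
  (A) kg·s⁻¹
  (B) J·kg⁻¹·K⁻¹ = N·m·kg⁻¹·K⁻¹ = m²·s⁻²·K⁻¹
  (C) [magnetic field strength B] = kg·s⁻²·A⁻¹  ← same
  (D) m²
Only (C) matches kg·s⁻²·A⁻¹.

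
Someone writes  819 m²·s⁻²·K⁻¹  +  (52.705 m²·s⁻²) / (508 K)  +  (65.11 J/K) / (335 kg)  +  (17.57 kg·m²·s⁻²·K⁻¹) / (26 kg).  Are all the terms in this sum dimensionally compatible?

Yes

Dimensions:
  819 m²·s⁻²·K⁻¹:  m²·s⁻²·K⁻¹
  (52.705 m²·s⁻²) / (508 K):  [m²·s⁻²] / [K] = m²·s⁻²·K⁻¹
  (65.11 J/K) / (335 kg):  [kg·m²·s⁻²·K⁻¹] / [kg] = m²·s⁻²·K⁻¹
  (17.57 kg·m²·s⁻²·K⁻¹) / (26 kg):  [kg·m²·s⁻²·K⁻¹] / [kg] = m²·s⁻²·K⁻¹
Every term reduces to m²·s⁻²·K⁻¹.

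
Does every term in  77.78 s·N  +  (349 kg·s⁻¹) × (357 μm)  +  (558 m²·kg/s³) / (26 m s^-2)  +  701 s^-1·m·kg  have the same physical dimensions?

Expand each in SI base units:
  77.78 s·N:  N·s = kg·m·s⁻²·s = kg·m·s⁻¹
  (349 kg·s⁻¹) × (357 μm):  [kg·s⁻¹] · [m] = kg·m·s⁻¹
  (558 m²·kg/s³) / (26 m s^-2):  [kg·m²·s⁻³] / [m·s⁻²] = kg·m·s⁻¹
  701 s^-1·m·kg:  kg·m·s⁻¹
Every term reduces to kg·m·s⁻¹.

Yes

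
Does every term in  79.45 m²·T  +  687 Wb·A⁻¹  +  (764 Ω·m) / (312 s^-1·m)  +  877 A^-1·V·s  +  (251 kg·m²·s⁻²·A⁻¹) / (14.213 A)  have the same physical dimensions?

No

Expand each in SI base units:
  79.45 m²·T:  T·m² = Wb·m⁻²·m² = kg·m²·s⁻²·A⁻¹
  687 Wb·A⁻¹:  Wb·A⁻¹ = V·s·A⁻¹ = kg·m²·s⁻²·A⁻²
  (764 Ω·m) / (312 s^-1·m):  [kg·m³·s⁻³·A⁻²] / [m·s⁻¹] = kg·m²·s⁻²·A⁻²
  877 A^-1·V·s:  V·s·A⁻¹ = J·C⁻¹·s·A⁻¹ = kg·m²·s⁻²·A⁻²
  (251 kg·m²·s⁻²·A⁻¹) / (14.213 A):  [kg·m²·s⁻²·A⁻¹] / [A] = kg·m²·s⁻²·A⁻²
The terms do not share a single dimension (kg·m²·s⁻²·A⁻² vs kg·m²·s⁻²·A⁻¹).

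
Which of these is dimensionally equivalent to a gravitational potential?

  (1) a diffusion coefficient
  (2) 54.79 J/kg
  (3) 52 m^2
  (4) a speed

Reference: [gravitational potential] = m²·s⁻².
Each option:
  (1) [diffusion coefficient] = m²·s⁻¹
  (2) J·kg⁻¹ = N·m·kg⁻¹ = m²·s⁻²  ← same
  (3) m²
  (4) [speed] = m·s⁻¹
Only (2) matches m²·s⁻².

(2)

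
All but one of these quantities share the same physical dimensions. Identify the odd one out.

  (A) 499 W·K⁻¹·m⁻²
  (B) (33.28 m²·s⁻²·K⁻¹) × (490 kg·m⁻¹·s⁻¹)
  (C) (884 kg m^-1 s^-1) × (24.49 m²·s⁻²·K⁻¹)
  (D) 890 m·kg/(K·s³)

In SI base units:
  (A) W·m⁻²·K⁻¹ = J·s⁻¹·m⁻²·K⁻¹ = kg·s⁻³·K⁻¹
  (B) [m²·s⁻²·K⁻¹] · [kg·m⁻¹·s⁻¹] = kg·m·s⁻³·K⁻¹
  (C) [kg·m⁻¹·s⁻¹] · [m²·s⁻²·K⁻¹] = kg·m·s⁻³·K⁻¹
  (D) kg·m·s⁻³·K⁻¹
All reduce to kg·m·s⁻³·K⁻¹ except (A), which is kg·s⁻³·K⁻¹.

(A)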